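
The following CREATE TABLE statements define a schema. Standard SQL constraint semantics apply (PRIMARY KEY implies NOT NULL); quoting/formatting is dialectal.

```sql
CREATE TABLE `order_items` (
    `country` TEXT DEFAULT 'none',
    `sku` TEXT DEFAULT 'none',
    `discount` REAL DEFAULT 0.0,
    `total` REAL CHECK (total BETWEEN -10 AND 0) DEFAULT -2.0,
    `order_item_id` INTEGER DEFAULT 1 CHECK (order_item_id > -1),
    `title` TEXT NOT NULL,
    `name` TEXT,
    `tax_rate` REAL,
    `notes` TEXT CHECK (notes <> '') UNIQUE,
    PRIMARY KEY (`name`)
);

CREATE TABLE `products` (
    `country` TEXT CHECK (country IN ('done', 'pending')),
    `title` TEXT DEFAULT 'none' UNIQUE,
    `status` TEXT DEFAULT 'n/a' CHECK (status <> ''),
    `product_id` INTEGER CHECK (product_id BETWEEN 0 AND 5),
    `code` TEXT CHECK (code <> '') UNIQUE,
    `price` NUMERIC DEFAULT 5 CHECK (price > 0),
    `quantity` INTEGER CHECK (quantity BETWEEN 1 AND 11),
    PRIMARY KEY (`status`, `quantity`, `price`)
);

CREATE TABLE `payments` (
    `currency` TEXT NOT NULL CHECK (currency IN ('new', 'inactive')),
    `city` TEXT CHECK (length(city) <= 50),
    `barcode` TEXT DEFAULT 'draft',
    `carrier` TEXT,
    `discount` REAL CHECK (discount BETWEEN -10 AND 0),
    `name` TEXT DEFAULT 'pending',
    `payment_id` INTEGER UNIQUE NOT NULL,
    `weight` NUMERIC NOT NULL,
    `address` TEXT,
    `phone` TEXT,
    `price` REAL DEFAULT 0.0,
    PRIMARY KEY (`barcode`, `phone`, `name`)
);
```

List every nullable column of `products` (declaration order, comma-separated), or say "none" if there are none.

- country: CHECK does not forbid NULL (a CHECK constraint passes when its expression is NULL) → nullable.
- title: UNIQUE does not imply NOT NULL → nullable.
- status: part of the PRIMARY KEY, which implies NOT NULL → not nullable.
- product_id: CHECK does not forbid NULL (a CHECK constraint passes when its expression is NULL) → nullable.
- code: CHECK does not forbid NULL (a CHECK constraint passes when its expression is NULL) → nullable.
- price: part of the PRIMARY KEY, which implies NOT NULL → not nullable.
- quantity: part of the PRIMARY KEY, which implies NOT NULL → not nullable.

country, title, product_id, code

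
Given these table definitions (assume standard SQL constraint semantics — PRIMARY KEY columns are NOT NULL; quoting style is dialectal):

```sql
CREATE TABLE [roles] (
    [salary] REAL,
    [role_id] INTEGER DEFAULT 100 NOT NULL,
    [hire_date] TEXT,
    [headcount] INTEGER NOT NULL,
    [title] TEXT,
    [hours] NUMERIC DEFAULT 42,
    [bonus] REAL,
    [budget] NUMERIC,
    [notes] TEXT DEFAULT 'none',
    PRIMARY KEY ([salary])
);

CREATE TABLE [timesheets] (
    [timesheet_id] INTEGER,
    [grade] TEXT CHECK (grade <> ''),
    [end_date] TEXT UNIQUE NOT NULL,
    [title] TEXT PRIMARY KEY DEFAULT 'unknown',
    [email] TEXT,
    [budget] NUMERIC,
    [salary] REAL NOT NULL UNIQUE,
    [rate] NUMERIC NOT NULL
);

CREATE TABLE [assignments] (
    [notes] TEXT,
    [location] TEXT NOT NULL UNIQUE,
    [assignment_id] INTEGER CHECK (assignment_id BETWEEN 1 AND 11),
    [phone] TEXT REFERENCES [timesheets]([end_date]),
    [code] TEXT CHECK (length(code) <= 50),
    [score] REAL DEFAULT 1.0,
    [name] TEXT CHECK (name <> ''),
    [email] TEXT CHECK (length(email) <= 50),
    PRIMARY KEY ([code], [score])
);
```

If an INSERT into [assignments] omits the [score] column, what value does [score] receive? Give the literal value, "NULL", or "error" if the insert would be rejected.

score has an explicit DEFAULT 1.0.
When the column is omitted from an INSERT, that default is used.

1.0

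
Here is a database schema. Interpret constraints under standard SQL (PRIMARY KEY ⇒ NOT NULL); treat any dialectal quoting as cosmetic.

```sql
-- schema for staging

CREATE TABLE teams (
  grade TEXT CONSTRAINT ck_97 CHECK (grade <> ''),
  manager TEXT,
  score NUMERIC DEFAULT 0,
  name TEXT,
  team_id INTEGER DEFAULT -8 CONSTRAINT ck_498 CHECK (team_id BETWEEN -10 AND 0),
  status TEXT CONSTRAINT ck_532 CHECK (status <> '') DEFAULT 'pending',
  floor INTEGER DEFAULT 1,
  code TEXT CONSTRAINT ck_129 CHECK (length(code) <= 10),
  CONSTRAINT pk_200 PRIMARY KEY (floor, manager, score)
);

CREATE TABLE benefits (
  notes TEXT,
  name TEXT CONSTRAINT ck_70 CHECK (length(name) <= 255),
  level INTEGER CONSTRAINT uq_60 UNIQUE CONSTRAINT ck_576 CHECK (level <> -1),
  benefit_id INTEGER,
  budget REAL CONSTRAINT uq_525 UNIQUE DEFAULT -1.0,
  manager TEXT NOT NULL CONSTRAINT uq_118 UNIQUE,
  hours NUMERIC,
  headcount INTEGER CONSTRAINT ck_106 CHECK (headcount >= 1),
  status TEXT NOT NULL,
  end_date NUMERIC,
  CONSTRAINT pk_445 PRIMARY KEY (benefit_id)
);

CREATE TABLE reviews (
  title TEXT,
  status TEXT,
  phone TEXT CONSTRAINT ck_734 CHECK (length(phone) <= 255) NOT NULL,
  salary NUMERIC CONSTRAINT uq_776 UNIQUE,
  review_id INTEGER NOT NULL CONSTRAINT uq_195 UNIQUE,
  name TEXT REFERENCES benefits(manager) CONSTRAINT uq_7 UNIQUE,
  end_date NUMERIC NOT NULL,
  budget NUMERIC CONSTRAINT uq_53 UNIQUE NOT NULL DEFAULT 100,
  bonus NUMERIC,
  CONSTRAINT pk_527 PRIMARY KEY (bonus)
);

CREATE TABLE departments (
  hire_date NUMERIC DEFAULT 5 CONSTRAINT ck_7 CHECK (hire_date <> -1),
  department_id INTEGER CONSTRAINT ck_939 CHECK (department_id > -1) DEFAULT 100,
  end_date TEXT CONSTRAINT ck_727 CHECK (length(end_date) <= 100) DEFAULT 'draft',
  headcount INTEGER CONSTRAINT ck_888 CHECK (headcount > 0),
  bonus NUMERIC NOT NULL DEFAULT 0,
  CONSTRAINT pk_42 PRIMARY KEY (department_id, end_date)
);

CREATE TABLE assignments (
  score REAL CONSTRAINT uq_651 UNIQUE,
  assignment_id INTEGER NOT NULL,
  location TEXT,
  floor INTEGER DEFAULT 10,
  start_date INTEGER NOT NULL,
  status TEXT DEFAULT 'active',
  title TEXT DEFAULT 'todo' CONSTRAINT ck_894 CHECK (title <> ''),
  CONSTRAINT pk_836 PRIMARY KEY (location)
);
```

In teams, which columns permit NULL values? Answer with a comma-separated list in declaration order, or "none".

grade, name, team_id, status, code

- grade: CHECK does not forbid NULL (a CHECK constraint passes when its expression is NULL) → nullable.
- manager: part of the PRIMARY KEY, which implies NOT NULL → not nullable.
- score: part of the PRIMARY KEY, which implies NOT NULL → not nullable.
- name: no NOT NULL constraint applies → nullable.
- team_id: CHECK does not forbid NULL (a CHECK constraint passes when its expression is NULL) → nullable.
- status: CHECK does not forbid NULL (a CHECK constraint passes when its expression is NULL) → nullable.
- floor: part of the PRIMARY KEY, which implies NOT NULL → not nullable.
- code: CHECK does not forbid NULL (a CHECK constraint passes when its expression is NULL) → nullable.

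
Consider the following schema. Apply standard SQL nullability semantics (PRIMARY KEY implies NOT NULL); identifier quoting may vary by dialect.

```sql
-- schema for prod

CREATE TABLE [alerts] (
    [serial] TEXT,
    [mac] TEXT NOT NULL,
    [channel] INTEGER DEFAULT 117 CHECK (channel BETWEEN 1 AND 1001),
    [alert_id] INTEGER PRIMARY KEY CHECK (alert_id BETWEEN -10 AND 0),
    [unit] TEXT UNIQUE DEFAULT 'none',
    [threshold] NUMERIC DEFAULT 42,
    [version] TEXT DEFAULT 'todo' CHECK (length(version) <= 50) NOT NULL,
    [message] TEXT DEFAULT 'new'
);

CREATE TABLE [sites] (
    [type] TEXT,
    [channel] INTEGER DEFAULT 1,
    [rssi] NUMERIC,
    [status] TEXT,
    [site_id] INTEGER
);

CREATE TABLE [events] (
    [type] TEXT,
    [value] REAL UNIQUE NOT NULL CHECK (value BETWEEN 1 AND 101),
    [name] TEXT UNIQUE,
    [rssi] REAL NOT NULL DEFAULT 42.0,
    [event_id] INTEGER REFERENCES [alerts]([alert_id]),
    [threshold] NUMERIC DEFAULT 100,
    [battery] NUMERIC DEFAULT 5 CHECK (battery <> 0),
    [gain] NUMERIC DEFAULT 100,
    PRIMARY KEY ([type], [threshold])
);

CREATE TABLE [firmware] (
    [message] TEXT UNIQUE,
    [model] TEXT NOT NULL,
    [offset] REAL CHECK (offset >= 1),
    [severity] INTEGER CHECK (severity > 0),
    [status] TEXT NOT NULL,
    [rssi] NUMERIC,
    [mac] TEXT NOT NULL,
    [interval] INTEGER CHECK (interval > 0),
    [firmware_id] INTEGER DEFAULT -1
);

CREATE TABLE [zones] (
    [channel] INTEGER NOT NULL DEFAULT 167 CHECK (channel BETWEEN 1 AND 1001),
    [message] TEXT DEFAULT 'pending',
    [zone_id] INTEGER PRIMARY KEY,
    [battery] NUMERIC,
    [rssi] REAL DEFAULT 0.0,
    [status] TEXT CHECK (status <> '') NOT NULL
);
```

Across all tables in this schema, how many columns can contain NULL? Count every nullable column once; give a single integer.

23

alerts: 5 nullable (serial, channel, unit, threshold, message — PK (alert_id) and explicit NOT NULL columns excluded).
sites: 5 nullable (type, channel, rssi, status, site_id — PK none and explicit NOT NULL columns excluded).
events: 4 nullable (name, event_id, battery, gain — PK (type, threshold) and explicit NOT NULL columns excluded).
firmware: 6 nullable (message, offset, severity, rssi, interval, firmware_id — PK none and explicit NOT NULL columns excluded).
zones: 3 nullable (message, battery, rssi — PK (zone_id) and explicit NOT NULL columns excluded).
Total: 5 + 5 + 4 + 6 + 3 = 23.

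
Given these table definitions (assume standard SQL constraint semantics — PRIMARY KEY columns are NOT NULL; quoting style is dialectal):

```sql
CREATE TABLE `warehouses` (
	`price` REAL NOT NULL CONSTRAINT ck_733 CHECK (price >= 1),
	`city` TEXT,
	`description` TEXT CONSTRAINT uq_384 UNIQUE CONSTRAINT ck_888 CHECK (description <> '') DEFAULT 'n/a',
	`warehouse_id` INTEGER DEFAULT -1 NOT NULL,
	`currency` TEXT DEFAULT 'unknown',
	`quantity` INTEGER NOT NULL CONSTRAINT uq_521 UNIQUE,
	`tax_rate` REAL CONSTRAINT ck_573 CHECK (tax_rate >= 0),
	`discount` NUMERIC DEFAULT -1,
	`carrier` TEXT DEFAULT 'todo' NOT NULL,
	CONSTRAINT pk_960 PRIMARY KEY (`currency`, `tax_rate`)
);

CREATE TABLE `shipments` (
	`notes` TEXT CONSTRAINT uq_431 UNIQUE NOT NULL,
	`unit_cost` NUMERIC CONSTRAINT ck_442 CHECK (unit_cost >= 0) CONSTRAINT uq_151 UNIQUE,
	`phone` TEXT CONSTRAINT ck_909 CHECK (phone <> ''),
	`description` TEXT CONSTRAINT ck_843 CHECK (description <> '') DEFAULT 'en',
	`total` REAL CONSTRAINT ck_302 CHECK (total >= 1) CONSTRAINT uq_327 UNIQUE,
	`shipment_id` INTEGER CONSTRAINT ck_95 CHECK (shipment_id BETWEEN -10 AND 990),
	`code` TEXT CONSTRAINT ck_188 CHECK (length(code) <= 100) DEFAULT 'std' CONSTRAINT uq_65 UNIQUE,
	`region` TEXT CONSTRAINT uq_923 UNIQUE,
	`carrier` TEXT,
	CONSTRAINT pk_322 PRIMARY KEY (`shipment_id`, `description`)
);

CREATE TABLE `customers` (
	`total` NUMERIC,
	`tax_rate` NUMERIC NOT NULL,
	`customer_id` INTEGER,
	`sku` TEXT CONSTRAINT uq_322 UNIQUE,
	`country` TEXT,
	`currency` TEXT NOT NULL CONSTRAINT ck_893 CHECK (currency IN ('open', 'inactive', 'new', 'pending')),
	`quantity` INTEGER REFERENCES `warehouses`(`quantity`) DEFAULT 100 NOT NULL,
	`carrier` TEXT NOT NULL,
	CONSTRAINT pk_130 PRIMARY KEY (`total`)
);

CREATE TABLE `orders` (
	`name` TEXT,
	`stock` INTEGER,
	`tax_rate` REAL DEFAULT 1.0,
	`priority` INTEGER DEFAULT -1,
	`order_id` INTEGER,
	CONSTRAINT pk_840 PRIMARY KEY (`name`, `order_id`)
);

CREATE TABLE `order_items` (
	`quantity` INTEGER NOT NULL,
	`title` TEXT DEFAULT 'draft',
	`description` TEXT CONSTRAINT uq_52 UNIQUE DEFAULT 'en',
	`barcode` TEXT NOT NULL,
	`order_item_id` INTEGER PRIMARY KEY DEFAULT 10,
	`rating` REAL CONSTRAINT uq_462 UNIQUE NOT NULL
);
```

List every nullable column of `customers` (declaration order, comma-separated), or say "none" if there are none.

customer_id, sku, country

- total: part of the PRIMARY KEY, which implies NOT NULL → not nullable.
- tax_rate: declared NOT NULL → not nullable.
- customer_id: no NOT NULL constraint applies → nullable.
- sku: UNIQUE does not imply NOT NULL → nullable.
- country: no NOT NULL constraint applies → nullable.
- currency: declared NOT NULL → not nullable.
- quantity: declared NOT NULL → not nullable.
- carrier: declared NOT NULL → not nullable.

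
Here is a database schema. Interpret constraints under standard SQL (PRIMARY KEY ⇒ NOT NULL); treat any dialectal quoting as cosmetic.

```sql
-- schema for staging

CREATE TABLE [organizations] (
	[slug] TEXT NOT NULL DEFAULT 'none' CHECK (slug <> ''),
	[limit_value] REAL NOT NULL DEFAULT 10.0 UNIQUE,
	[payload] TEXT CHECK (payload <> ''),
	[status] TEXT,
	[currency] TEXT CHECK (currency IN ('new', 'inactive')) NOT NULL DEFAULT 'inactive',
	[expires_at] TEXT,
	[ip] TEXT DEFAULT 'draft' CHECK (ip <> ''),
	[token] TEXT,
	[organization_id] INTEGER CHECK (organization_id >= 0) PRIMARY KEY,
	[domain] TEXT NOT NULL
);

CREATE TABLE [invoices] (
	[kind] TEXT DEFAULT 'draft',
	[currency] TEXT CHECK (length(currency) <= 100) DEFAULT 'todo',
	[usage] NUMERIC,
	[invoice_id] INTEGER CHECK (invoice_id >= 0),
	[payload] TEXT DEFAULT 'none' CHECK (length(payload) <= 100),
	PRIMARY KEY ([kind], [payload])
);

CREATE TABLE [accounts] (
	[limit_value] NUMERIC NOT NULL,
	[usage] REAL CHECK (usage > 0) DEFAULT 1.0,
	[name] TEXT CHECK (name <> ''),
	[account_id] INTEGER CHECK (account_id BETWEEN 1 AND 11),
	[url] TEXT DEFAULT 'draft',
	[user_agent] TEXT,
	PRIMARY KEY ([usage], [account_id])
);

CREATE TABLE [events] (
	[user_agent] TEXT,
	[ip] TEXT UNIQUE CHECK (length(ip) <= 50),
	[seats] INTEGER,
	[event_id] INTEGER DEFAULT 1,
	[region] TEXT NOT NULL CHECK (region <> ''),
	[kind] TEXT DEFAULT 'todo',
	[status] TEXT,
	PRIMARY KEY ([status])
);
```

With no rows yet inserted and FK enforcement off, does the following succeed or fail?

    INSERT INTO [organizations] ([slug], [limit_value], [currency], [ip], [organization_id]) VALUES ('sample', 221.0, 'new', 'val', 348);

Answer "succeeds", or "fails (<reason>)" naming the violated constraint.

fails (NOT NULL on domain)

domain is omitted from the column list and has no DEFAULT, so it would receive NULL.
But domain is declared NOT NULL.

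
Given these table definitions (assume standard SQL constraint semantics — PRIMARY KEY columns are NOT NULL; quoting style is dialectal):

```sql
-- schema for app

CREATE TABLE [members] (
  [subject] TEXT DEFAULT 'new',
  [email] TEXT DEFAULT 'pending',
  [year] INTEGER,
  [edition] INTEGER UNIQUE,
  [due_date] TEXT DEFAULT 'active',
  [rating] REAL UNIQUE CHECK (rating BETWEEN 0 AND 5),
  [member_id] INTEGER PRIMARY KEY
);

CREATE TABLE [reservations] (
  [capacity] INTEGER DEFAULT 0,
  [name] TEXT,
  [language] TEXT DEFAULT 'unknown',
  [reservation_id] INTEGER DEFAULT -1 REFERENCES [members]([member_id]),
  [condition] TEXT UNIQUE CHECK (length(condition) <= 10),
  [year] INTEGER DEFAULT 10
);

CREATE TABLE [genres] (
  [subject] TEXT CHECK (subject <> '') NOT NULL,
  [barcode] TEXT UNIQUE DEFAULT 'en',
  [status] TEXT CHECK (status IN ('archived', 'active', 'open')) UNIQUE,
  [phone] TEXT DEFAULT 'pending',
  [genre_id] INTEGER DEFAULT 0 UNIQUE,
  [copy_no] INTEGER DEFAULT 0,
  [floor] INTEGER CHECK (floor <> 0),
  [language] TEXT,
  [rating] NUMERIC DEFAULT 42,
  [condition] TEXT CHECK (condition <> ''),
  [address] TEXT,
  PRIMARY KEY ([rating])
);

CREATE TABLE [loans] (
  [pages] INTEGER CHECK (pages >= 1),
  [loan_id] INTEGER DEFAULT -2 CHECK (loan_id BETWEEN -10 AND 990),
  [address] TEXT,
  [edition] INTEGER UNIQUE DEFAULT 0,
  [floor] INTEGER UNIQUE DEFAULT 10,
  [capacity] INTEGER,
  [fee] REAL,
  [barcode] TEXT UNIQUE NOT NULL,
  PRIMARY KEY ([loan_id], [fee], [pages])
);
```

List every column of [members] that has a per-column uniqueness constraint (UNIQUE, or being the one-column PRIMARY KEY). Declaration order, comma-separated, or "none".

edition, rating, member_id

- subject: no UNIQUE or single-column PK constraint.
- email: no UNIQUE or single-column PK constraint.
- year: no UNIQUE or single-column PK constraint.
- edition: declared UNIQUE → unique.
- due_date: no UNIQUE or single-column PK constraint.
- rating: declared UNIQUE → unique.
- member_id: single-column PRIMARY KEY → unique.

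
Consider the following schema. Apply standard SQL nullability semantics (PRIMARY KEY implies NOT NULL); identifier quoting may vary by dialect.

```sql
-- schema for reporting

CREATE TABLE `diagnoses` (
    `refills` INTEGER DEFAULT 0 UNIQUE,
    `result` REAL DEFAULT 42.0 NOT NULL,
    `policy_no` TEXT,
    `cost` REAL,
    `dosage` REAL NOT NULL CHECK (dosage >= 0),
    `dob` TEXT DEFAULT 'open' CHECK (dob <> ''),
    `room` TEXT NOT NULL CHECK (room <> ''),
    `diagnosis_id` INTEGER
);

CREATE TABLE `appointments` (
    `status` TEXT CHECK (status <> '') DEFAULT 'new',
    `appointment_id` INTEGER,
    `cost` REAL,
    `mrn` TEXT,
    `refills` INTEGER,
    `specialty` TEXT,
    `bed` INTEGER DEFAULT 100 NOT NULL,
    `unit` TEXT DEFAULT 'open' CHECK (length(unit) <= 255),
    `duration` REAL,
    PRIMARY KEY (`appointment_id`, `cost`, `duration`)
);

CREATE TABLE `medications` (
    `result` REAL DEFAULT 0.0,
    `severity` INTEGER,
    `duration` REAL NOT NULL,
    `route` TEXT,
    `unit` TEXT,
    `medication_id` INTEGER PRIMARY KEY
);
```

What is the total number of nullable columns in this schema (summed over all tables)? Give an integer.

14

diagnoses: 5 nullable (refills, policy_no, cost, dob, diagnosis_id — PK none and explicit NOT NULL columns excluded).
appointments: 5 nullable (status, mrn, refills, specialty, unit — PK (appointment_id, cost, duration) and explicit NOT NULL columns excluded).
medications: 4 nullable (result, severity, route, unit — PK (medication_id) and explicit NOT NULL columns excluded).
Total: 5 + 5 + 4 = 14.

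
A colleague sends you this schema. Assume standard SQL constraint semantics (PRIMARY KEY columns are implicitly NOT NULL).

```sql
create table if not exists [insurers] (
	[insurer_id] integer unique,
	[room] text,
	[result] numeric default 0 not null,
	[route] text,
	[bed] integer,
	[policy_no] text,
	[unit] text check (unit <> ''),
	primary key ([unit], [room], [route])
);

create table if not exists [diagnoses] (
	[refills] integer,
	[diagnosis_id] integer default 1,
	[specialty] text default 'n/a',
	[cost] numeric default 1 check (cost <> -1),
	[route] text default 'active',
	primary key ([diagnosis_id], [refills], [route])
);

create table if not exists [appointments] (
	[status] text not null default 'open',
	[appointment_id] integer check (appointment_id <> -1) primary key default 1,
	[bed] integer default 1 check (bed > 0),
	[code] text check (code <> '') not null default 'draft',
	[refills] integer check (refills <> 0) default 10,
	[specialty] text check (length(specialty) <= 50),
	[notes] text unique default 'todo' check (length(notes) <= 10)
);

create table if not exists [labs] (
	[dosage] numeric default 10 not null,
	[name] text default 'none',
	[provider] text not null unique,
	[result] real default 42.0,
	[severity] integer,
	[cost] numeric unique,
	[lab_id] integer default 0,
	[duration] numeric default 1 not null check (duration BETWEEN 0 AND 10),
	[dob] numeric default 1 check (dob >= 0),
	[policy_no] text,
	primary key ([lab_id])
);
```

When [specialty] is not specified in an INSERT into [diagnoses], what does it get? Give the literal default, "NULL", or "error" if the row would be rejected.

specialty has an explicit DEFAULT 'n/a'.
When the column is omitted from an INSERT, that default is used.

'n/a'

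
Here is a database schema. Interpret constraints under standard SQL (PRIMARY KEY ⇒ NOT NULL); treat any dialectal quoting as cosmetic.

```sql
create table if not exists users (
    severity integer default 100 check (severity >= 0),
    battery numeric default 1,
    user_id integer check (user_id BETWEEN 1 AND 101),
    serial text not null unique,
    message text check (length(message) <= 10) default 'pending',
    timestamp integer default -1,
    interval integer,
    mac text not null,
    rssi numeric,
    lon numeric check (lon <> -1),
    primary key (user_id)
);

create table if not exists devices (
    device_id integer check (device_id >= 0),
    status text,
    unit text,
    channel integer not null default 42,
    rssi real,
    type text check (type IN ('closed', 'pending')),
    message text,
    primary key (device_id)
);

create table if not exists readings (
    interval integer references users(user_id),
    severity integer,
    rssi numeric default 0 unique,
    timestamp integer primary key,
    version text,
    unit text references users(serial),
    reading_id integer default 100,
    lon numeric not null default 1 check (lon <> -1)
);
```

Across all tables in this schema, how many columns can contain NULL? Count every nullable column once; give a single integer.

18

users: 7 nullable (severity, battery, message, timestamp, interval, rssi, lon — PK (user_id) and explicit NOT NULL columns excluded).
devices: 5 nullable (status, unit, rssi, type, message — PK (device_id) and explicit NOT NULL columns excluded).
readings: 6 nullable (interval, severity, rssi, version, unit, reading_id — PK (timestamp) and explicit NOT NULL columns excluded).
Total: 7 + 5 + 6 = 18.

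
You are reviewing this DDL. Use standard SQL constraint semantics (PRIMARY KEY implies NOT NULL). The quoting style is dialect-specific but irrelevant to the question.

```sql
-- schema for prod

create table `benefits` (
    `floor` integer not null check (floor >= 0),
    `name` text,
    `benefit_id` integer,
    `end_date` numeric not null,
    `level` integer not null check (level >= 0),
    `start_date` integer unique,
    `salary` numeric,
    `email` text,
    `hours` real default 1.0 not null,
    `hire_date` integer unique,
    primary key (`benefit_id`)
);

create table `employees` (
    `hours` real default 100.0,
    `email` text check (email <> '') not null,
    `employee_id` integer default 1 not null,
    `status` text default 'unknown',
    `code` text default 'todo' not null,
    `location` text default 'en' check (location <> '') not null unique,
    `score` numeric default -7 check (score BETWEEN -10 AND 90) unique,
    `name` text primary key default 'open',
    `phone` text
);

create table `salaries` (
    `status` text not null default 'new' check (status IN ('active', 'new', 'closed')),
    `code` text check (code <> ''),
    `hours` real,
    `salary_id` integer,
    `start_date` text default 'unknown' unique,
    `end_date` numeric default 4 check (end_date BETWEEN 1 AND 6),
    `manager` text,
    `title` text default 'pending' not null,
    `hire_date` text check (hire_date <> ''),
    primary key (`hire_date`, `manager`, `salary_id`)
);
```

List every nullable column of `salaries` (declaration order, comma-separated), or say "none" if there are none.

- status: declared NOT NULL → not nullable.
- code: CHECK does not forbid NULL (a CHECK constraint passes when its expression is NULL) → nullable.
- hours: no NOT NULL constraint applies → nullable.
- salary_id: part of the PRIMARY KEY, which implies NOT NULL → not nullable.
- start_date: UNIQUE does not imply NOT NULL → nullable.
- end_date: CHECK does not forbid NULL (a CHECK constraint passes when its expression is NULL) → nullable.
- manager: part of the PRIMARY KEY, which implies NOT NULL → not nullable.
- title: declared NOT NULL → not nullable.
- hire_date: part of the PRIMARY KEY, which implies NOT NULL → not nullable.

code, hours, start_date, end_date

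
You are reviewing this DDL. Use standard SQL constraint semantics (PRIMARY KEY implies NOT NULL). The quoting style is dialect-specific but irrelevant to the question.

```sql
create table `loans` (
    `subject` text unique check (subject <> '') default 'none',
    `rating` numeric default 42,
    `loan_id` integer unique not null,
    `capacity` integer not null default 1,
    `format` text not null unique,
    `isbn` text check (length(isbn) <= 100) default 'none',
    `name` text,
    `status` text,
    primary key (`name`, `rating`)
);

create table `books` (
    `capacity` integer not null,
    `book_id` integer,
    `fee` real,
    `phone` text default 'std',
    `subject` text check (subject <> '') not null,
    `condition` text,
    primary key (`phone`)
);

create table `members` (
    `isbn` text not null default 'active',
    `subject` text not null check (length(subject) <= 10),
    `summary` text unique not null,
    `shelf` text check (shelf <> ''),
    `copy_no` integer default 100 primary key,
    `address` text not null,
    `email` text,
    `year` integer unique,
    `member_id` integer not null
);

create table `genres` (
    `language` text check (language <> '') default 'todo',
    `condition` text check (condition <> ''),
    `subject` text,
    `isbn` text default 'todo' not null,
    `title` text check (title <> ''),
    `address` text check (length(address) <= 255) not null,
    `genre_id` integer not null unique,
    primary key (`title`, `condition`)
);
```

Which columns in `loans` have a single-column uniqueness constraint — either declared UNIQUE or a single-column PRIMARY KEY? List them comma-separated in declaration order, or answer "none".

- subject: declared UNIQUE → unique.
- rating: part of a composite PRIMARY KEY — only the tuple is unique, not this column on its own.
- loan_id: declared UNIQUE → unique.
- capacity: no UNIQUE or single-column PK constraint.
- format: declared UNIQUE → unique.
- isbn: no UNIQUE or single-column PK constraint.
- name: part of a composite PRIMARY KEY — only the tuple is unique, not this column on its own.
- status: no UNIQUE or single-column PK constraint.

subject, loan_id, format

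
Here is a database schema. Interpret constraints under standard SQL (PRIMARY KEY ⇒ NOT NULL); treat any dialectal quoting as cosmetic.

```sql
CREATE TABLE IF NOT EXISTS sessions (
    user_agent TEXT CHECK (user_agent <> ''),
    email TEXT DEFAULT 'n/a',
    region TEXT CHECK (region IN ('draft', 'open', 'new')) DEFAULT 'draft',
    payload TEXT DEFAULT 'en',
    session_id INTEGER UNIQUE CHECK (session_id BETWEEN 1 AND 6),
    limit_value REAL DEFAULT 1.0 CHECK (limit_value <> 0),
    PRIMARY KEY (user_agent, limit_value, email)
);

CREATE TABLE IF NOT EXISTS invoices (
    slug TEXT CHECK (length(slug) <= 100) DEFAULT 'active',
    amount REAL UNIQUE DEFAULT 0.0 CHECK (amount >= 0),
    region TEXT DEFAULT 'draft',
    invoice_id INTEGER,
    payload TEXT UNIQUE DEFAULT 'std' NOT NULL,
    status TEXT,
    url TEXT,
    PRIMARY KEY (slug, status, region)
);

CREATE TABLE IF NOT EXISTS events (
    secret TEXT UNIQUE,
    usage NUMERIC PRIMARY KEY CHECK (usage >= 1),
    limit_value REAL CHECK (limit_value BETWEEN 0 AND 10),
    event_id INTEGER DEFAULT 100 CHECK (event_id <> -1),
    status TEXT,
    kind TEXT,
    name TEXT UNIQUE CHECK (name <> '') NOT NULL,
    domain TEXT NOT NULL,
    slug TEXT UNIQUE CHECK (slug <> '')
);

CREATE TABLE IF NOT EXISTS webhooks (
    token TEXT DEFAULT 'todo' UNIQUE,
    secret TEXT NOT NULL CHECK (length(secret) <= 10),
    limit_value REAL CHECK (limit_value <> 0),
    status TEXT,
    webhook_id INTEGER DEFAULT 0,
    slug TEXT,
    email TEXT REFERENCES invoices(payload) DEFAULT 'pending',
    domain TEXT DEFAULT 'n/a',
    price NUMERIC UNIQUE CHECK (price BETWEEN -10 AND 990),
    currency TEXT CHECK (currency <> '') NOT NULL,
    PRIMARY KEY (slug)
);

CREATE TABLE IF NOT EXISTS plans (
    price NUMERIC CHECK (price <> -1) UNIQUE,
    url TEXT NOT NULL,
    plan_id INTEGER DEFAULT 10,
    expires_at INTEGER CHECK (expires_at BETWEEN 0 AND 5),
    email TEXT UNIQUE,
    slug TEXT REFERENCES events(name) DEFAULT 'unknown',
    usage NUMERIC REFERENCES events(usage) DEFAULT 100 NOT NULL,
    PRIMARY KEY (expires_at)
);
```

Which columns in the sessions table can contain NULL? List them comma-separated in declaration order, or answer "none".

region, payload, session_id

- user_agent: part of the PRIMARY KEY, which implies NOT NULL → not nullable.
- email: part of the PRIMARY KEY, which implies NOT NULL → not nullable.
- region: CHECK does not forbid NULL (a CHECK constraint passes when its expression is NULL) → nullable.
- payload: DEFAULT only fills an omitted column; an explicit NULL is still allowed → nullable.
- session_id: CHECK does not forbid NULL (a CHECK constraint passes when its expression is NULL) → nullable.
- limit_value: part of the PRIMARY KEY, which implies NOT NULL → not nullable.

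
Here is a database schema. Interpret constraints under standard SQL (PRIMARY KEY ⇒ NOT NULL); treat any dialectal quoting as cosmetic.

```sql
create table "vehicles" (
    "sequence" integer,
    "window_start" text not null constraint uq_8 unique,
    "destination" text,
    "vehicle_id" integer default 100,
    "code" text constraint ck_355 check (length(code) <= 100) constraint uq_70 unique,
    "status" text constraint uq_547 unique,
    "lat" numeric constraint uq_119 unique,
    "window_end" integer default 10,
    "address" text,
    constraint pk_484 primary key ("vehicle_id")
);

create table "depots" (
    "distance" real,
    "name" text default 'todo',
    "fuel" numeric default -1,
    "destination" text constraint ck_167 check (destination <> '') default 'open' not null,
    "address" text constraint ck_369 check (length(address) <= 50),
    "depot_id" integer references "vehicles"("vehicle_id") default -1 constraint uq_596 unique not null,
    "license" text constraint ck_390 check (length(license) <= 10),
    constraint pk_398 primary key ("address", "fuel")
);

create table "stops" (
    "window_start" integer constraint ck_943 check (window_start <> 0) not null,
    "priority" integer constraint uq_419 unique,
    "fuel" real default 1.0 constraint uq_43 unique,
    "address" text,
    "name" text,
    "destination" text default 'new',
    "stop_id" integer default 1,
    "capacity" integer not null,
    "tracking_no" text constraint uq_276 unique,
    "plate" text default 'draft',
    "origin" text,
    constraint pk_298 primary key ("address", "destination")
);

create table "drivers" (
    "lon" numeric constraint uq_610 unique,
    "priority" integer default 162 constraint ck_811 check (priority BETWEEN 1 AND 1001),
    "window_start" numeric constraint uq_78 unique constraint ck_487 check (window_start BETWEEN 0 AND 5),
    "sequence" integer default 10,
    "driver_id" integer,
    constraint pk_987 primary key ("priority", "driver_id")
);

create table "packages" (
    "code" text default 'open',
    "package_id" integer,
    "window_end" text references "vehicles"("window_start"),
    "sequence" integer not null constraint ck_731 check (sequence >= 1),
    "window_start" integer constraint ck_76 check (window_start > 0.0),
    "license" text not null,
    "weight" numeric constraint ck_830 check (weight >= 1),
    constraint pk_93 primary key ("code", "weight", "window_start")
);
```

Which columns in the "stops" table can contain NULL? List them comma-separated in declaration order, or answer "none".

- window_start: declared NOT NULL → not nullable.
- priority: UNIQUE does not imply NOT NULL → nullable.
- fuel: UNIQUE does not imply NOT NULL → nullable.
- address: part of the PRIMARY KEY, which implies NOT NULL → not nullable.
- name: no NOT NULL constraint applies → nullable.
- destination: part of the PRIMARY KEY, which implies NOT NULL → not nullable.
- stop_id: DEFAULT only fills an omitted column; an explicit NULL is still allowed → nullable.
- capacity: declared NOT NULL → not nullable.
- tracking_no: UNIQUE does not imply NOT NULL → nullable.
- plate: DEFAULT only fills an omitted column; an explicit NULL is still allowed → nullable.
- origin: no NOT NULL constraint applies → nullable.

priority, fuel, name, stop_id, tracking_no, plate, origin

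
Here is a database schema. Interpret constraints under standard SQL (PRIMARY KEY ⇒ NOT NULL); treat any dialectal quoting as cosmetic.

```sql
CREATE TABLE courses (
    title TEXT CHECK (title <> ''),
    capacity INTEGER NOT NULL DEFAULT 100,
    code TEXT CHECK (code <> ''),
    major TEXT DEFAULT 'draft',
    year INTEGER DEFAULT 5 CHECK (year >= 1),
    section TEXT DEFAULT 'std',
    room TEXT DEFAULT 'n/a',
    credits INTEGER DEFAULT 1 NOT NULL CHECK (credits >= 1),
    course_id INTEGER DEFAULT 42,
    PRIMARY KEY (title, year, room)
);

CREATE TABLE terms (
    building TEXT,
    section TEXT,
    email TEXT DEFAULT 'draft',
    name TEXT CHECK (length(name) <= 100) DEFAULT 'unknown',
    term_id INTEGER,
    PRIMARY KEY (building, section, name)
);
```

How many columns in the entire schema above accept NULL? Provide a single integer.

courses: 4 nullable (code, major, section, course_id — PK (title, year, room) and explicit NOT NULL columns excluded).
terms: 2 nullable (email, term_id — PK (building, section, name) and explicit NOT NULL columns excluded).
Total: 4 + 2 = 6.

6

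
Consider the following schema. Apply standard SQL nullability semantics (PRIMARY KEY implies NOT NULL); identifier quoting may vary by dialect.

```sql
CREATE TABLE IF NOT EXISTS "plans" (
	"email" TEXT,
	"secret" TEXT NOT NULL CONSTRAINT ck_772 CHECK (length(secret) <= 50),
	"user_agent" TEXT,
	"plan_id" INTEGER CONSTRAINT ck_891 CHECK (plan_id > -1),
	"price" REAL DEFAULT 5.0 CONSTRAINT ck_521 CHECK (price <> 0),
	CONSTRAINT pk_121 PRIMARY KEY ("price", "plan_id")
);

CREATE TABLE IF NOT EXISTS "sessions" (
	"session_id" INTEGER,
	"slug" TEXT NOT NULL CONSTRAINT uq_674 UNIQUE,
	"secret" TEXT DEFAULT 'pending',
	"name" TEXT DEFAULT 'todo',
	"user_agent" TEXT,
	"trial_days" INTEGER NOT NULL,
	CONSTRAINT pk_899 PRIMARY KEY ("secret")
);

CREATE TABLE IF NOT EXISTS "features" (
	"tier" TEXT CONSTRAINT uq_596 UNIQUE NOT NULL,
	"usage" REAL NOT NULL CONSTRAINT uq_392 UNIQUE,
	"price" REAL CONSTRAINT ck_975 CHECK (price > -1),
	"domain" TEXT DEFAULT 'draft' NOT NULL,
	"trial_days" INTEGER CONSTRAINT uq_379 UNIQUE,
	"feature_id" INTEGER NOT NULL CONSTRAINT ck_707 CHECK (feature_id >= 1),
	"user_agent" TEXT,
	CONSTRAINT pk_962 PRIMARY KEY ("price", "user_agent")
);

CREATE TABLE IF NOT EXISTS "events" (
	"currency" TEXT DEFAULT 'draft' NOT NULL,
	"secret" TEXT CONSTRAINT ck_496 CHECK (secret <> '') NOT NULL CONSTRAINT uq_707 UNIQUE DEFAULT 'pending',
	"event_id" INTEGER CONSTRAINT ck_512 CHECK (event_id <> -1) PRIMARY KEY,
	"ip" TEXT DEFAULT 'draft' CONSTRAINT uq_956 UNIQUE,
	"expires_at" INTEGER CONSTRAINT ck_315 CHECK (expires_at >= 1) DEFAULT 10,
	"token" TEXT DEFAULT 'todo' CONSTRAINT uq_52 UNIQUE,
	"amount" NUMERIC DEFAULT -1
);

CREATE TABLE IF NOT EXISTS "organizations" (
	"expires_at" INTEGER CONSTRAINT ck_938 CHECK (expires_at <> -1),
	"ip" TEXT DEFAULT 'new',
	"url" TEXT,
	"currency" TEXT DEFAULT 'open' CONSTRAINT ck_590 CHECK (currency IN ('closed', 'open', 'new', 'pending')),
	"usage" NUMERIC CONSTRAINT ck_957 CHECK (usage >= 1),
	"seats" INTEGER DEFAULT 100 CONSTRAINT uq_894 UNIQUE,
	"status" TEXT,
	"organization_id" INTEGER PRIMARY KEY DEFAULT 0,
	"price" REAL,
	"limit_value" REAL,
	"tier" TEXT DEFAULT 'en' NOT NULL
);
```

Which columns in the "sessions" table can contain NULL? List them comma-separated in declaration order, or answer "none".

session_id, name, user_agent

- session_id: no NOT NULL constraint applies → nullable.
- slug: declared NOT NULL → not nullable.
- secret: part of the PRIMARY KEY, which implies NOT NULL → not nullable.
- name: DEFAULT only fills an omitted column; an explicit NULL is still allowed → nullable.
- user_agent: no NOT NULL constraint applies → nullable.
- trial_days: declared NOT NULL → not nullable.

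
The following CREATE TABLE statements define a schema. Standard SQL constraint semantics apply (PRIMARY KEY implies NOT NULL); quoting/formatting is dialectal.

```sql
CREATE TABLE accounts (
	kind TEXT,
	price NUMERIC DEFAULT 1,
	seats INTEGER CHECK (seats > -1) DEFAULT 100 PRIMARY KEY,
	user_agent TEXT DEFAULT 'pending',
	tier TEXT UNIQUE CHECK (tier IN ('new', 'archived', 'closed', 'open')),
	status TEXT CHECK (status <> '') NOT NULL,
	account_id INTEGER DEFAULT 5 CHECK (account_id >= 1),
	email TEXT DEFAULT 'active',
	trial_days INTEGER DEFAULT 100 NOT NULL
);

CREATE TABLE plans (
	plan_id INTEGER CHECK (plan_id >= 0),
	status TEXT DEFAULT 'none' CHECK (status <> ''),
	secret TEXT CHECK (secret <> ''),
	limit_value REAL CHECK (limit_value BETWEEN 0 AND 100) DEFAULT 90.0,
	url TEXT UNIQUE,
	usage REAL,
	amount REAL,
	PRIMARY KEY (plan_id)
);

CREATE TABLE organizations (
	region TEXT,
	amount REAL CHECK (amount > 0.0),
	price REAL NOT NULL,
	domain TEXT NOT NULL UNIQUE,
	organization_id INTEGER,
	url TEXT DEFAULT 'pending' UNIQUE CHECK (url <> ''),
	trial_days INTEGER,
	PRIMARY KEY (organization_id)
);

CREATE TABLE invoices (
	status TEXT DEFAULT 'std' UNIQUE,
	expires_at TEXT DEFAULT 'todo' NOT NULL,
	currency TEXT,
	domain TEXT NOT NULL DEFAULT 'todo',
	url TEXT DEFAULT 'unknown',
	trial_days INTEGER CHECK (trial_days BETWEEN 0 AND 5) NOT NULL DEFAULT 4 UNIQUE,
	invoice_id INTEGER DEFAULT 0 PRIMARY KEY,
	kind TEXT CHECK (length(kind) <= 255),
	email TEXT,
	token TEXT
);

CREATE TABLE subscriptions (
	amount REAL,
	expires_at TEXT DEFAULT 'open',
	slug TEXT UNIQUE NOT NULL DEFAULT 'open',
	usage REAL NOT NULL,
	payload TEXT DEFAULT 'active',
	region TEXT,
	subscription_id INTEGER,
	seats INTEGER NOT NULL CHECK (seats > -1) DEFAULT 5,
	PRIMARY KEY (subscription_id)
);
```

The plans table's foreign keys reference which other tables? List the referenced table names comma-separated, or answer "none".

No column in plans has a REFERENCES clause.

none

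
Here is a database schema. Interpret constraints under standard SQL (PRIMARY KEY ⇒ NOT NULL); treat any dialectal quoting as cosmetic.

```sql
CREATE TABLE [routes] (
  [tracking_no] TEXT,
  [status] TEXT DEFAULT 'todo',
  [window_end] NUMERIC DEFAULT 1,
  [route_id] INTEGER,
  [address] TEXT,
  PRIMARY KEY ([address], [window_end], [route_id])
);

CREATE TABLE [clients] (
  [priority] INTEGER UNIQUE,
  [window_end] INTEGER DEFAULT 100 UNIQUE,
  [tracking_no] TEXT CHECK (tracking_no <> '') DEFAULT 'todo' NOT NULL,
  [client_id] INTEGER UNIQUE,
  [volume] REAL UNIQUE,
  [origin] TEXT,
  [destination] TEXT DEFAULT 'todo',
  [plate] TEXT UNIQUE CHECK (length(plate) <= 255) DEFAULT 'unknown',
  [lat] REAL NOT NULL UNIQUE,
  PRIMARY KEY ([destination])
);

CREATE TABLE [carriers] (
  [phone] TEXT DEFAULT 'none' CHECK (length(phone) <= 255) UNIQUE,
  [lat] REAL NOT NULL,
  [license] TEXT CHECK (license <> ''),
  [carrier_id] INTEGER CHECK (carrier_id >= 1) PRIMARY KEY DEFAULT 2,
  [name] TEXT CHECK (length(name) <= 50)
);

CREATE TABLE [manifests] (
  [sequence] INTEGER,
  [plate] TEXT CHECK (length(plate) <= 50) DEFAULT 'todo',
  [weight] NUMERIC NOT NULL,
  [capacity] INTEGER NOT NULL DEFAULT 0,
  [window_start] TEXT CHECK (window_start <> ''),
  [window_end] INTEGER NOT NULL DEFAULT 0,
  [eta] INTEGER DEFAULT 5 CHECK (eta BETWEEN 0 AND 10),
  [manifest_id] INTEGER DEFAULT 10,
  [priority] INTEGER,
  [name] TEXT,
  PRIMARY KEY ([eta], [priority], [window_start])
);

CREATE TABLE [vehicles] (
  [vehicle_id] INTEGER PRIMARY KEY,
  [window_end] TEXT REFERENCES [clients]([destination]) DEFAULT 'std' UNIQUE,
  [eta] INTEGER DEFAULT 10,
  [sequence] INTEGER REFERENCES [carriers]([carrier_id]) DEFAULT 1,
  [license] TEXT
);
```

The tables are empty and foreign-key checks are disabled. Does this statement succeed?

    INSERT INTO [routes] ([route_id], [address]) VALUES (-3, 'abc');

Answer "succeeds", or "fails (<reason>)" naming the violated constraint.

NOT NULL columns: address is supplied; route_id is supplied; window_end defaults to 1.
No constraint is violated.

succeeds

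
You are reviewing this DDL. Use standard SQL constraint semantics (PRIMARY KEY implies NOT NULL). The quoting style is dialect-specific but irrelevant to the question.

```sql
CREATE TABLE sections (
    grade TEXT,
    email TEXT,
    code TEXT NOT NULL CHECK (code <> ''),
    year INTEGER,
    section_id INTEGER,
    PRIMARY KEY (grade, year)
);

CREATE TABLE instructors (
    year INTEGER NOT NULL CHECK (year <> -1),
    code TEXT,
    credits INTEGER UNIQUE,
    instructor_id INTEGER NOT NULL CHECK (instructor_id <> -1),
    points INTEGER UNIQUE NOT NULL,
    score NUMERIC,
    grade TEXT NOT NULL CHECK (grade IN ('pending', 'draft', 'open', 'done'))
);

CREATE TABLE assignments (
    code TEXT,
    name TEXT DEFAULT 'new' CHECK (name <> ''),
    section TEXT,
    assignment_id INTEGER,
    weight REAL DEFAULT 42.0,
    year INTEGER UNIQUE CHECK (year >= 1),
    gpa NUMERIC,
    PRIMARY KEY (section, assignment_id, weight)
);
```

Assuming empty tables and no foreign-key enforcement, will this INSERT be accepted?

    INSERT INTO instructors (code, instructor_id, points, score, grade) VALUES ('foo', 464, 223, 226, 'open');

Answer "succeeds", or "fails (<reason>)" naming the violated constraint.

year is omitted from the column list and has no DEFAULT, so it would receive NULL.
But year is declared NOT NULL.

fails (NOT NULL on year)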